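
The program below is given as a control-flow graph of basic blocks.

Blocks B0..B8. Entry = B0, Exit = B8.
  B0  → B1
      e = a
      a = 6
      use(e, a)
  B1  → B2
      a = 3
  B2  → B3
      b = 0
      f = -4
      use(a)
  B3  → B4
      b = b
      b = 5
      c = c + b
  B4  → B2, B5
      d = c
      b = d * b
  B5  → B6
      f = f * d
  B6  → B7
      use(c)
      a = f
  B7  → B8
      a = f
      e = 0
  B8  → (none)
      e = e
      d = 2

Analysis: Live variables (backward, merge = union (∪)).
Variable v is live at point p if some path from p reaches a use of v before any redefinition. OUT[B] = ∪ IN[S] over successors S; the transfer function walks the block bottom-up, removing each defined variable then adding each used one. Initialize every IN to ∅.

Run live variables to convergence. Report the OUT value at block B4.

Fixpoint table:
  B0:   IN={a, c}   OUT={c}
  B1:   IN={c}   OUT={a, c}
  B2:   IN={a, c}   OUT={a, b, c, f}
  B3:   IN={a, b, c, f}   OUT={a, b, c, f}
  B4:   IN={a, b, c, f}   OUT={a, c, d, f}
  B5:   IN={c, d, f}   OUT={c, f}
  B6:   IN={c, f}   OUT={f}
  B7:   IN={f}   OUT={e}
  B8:   IN={e}   OUT={}

Merge at B4: OUT[B4] = IN[B2] ⊔ IN[B5] = {a, c, d, f}

Answer: {a, c, d, f}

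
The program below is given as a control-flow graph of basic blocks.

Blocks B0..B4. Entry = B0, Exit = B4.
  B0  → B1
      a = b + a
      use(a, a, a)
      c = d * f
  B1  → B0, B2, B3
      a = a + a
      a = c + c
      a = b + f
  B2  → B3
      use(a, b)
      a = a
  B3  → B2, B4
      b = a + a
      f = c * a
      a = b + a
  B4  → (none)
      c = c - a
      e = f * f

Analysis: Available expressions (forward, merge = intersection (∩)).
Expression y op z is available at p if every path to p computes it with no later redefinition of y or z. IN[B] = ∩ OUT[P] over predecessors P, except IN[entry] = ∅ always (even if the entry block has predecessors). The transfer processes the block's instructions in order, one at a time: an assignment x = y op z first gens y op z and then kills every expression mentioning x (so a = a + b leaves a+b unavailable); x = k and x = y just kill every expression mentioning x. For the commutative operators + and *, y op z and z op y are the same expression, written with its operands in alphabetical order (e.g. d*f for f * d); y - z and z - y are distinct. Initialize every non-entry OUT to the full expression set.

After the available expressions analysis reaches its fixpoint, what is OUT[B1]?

Answer: {b+f, c+c, d*f}

Trace:
Fixpoint table:
  B0:   IN={}   OUT={d*f}
  B1:   IN={d*f}   OUT={b+f, c+c, d*f}
  B2:   IN={c+c}   OUT={c+c}
  B3:   IN={c+c}   OUT={c+c}
  B4:   IN={c+c}   OUT={f*f}

Merge at B1: IN[B1] = OUT[B0] = {d*f}
Applying B1's transfer function to that IN value gives OUT[B1] (row B1 above).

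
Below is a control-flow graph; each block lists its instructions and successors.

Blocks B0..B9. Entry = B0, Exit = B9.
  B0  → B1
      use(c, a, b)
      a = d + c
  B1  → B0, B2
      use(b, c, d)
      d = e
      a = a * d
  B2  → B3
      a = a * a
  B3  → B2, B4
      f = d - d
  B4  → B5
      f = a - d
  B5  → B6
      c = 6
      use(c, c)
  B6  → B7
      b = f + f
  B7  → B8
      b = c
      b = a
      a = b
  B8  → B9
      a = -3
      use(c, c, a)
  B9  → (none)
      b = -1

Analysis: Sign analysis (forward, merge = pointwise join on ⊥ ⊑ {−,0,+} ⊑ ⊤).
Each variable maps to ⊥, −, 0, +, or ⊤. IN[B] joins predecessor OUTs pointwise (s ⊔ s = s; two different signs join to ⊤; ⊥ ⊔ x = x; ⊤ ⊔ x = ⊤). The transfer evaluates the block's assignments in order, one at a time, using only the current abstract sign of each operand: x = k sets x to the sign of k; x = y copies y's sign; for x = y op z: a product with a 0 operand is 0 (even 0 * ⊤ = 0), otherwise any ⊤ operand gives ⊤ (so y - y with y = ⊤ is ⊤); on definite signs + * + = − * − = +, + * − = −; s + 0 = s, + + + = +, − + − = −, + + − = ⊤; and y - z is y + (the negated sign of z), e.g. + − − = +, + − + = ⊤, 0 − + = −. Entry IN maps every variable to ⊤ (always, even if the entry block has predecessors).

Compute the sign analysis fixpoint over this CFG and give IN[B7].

Answer: {a: ⊤, b: ⊤, c: +, d: ⊤, e: ⊤, f: ⊤}

Working:
Per-block solution:
  B0:   IN=(all ⊤)   OUT=(all ⊤)
  B1:   IN=(all ⊤)   OUT=(all ⊤)
  B2:   IN=(all ⊤)   OUT=(all ⊤)
  B3:   IN=(all ⊤)   OUT=(all ⊤)
  B4:   IN=(all ⊤)   OUT=(all ⊤)
  B5:   IN=(all ⊤)   OUT={c:+; rest ⊤}
  B6:   IN={c:+; rest ⊤}   OUT={c:+; rest ⊤}
  B7:   IN={c:+; rest ⊤}   OUT={c:+; rest ⊤}
  B8:   IN={c:+; rest ⊤}   OUT={a:-, c:+; rest ⊤}
  B9:   IN={a:-, c:+; rest ⊤}   OUT={a:-, b:-, c:+; rest ⊤}

Merge at B7: IN[B7] = OUT[B6] = {a: ⊤, b: ⊤, c: +, d: ⊤, e: ⊤, f: ⊤}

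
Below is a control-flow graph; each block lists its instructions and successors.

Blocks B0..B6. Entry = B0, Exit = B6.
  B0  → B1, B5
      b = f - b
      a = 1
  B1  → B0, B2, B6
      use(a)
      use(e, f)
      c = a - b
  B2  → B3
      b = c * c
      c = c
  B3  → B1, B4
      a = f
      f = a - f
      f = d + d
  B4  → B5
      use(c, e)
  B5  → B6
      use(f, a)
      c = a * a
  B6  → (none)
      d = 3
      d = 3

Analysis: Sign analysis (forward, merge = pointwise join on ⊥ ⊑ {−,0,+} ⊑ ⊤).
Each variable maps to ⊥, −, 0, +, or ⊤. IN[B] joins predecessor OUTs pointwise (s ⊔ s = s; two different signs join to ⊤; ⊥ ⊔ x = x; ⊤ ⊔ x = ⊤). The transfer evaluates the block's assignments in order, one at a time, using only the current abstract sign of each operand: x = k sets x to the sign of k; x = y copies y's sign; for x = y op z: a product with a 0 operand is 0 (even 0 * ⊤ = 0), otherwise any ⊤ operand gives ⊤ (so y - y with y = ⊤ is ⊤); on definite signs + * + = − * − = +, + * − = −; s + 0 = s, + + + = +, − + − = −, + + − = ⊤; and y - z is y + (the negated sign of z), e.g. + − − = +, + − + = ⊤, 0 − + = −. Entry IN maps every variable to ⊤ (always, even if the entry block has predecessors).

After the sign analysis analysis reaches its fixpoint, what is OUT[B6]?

Converged values:
  B0: | IN=(all ⊤) | OUT={a:+; rest ⊤}
  B1: | IN=(all ⊤) | OUT=(all ⊤)
  B2: | IN=(all ⊤) | OUT=(all ⊤)
  B3: | IN=(all ⊤) | OUT=(all ⊤)
  B4: | IN=(all ⊤) | OUT=(all ⊤)
  B5: | IN=(all ⊤) | OUT=(all ⊤)
  B6: | IN=(all ⊤) | OUT={d:+; rest ⊤}

Merge at B6: IN[B6] = OUT[B1] ⊔ OUT[B5] = {a: ⊤, b: ⊤, c: ⊤, d: ⊤, e: ⊤, f: ⊤}
Applying B6's transfer function to that IN value gives OUT[B6] (row B6 above).

Answer: {a: ⊤, b: ⊤, c: ⊤, d: +, e: ⊤, f: ⊤}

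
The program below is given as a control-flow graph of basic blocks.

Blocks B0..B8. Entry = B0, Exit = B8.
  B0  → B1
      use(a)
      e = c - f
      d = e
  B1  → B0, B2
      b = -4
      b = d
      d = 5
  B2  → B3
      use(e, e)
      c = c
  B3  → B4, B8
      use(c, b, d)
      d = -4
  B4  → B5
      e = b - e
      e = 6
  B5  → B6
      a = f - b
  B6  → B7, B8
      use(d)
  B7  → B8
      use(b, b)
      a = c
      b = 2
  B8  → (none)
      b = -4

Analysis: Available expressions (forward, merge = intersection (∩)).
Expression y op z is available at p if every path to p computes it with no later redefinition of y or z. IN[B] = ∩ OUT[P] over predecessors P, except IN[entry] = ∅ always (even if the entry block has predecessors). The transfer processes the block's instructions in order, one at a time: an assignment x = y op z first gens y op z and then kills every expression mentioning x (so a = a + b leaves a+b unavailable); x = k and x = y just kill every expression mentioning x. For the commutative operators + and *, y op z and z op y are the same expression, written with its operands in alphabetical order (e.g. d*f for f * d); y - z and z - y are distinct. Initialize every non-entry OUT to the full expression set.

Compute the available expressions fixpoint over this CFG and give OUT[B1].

Converged values:
  B0: | IN={} | OUT={c-f}
  B1: | IN={c-f} | OUT={c-f}
  B2: | IN={c-f} | OUT={}
  B3: | IN={} | OUT={}
  B4: | IN={} | OUT={}
  B5: | IN={} | OUT={f-b}
  B6: | IN={f-b} | OUT={f-b}
  B7: | IN={f-b} | OUT={}
  B8: | IN={} | OUT={}

Merge at B1: IN[B1] = OUT[B0] = {c-f}
Applying B1's transfer function to that IN value gives OUT[B1] (row B1 above).

Answer: {c-f}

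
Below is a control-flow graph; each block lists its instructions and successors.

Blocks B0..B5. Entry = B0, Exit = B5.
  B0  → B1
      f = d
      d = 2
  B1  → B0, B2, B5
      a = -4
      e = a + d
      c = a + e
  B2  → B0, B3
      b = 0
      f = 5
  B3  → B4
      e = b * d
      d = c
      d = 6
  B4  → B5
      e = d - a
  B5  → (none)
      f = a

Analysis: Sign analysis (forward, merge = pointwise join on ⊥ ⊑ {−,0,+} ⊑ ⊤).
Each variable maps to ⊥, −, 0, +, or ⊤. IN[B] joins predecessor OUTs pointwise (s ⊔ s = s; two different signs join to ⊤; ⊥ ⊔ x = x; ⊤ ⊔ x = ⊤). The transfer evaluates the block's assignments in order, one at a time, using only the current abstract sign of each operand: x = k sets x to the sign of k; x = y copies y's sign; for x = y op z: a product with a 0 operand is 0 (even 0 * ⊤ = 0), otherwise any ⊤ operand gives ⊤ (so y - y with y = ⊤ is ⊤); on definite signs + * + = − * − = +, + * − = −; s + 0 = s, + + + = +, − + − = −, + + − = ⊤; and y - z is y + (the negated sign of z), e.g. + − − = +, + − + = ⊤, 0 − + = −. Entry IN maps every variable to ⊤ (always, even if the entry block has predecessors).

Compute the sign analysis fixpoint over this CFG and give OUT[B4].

Answer: {a: -, b: 0, c: ⊤, d: +, e: +, f: +}

Working:
Converged values:
  B0: | IN=(all ⊤) | OUT={d:+; rest ⊤}
  B1: | IN={d:+; rest ⊤} | OUT={a:-, d:+; rest ⊤}
  B2: | IN={a:-, d:+; rest ⊤} | OUT={a:-, b:0, d:+, f:+; rest ⊤}
  B3: | IN={a:-, b:0, d:+, f:+; rest ⊤} | OUT={a:-, b:0, d:+, e:0, f:+; rest ⊤}
  B4: | IN={a:-, b:0, d:+, e:0, f:+; rest ⊤} | OUT={a:-, b:0, d:+, e:+, f:+; rest ⊤}
  B5: | IN={a:-, d:+; rest ⊤} | OUT={a:-, d:+, f:-; rest ⊤}

Merge at B4: IN[B4] = OUT[B3] = {a: -, b: 0, c: ⊤, d: +, e: 0, f: +}
Applying B4's transfer function to that IN value gives OUT[B4] (row B4 above).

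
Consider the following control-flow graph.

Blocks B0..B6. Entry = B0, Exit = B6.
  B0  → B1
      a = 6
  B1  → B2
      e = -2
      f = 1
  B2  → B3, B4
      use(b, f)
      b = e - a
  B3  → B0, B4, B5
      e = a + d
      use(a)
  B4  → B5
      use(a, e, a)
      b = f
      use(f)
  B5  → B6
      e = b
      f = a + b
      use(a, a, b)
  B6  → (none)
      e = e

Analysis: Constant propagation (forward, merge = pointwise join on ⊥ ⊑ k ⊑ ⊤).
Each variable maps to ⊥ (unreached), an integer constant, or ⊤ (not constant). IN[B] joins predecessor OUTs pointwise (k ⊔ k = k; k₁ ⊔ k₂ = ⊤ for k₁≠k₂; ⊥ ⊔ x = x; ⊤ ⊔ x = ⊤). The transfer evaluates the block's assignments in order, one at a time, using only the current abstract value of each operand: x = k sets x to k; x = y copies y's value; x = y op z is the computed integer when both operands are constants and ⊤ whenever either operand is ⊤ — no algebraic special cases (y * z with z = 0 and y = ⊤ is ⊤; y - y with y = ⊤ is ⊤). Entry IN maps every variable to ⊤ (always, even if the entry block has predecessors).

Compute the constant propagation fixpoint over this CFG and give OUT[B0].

Converged values:
  B0:  IN=(all ⊤)  OUT={a:6; rest ⊤}
  B1:  IN={a:6; rest ⊤}  OUT={a:6, e:-2, f:1; rest ⊤}
  B2:  IN={a:6, e:-2, f:1; rest ⊤}  OUT={a:6, b:-8, e:-2, f:1; rest ⊤}
  B3:  IN={a:6, b:-8, e:-2, f:1; rest ⊤}  OUT={a:6, b:-8, f:1; rest ⊤}
  B4:  IN={a:6, b:-8, f:1; rest ⊤}  OUT={a:6, b:1, f:1; rest ⊤}
  B5:  IN={a:6, f:1; rest ⊤}  OUT={a:6; rest ⊤}
  B6:  IN={a:6; rest ⊤}  OUT={a:6; rest ⊤}

Merge at B0 (entry node, so the boundary value (all ⊤) is joined with the incoming edge(s)): IN[B0] = (all ⊤) ⊔ OUT[B3] = {a: ⊤, b: ⊤, c: ⊤, d: ⊤, e: ⊤, f: ⊤}
Applying B0's transfer function to that IN value gives OUT[B0] (row B0 above).

Answer: {a: 6, b: ⊤, c: ⊤, d: ⊤, e: ⊤, f: ⊤}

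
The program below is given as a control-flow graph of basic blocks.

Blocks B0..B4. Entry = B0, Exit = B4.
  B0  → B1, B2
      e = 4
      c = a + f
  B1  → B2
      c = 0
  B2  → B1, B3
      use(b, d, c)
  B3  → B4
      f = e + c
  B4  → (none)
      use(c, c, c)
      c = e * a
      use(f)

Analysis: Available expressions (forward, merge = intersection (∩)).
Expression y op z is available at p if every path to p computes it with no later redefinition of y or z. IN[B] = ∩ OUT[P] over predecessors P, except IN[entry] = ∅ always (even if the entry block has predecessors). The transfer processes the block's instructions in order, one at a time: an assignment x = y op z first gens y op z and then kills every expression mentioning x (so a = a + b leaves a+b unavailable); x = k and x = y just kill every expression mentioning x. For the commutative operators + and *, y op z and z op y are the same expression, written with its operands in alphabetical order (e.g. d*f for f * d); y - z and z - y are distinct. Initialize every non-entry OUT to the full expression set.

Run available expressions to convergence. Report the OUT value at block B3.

Per-block solution:
  B0:  IN={}  OUT={a+f}
  B1:  IN={a+f}  OUT={a+f}
  B2:  IN={a+f}  OUT={a+f}
  B3:  IN={a+f}  OUT={c+e}
  B4:  IN={c+e}  OUT={a*e}

Merge at B3: IN[B3] = OUT[B2] = {a+f}
Applying B3's transfer function to that IN value gives OUT[B3] (row B3 above).

Answer: {c+e}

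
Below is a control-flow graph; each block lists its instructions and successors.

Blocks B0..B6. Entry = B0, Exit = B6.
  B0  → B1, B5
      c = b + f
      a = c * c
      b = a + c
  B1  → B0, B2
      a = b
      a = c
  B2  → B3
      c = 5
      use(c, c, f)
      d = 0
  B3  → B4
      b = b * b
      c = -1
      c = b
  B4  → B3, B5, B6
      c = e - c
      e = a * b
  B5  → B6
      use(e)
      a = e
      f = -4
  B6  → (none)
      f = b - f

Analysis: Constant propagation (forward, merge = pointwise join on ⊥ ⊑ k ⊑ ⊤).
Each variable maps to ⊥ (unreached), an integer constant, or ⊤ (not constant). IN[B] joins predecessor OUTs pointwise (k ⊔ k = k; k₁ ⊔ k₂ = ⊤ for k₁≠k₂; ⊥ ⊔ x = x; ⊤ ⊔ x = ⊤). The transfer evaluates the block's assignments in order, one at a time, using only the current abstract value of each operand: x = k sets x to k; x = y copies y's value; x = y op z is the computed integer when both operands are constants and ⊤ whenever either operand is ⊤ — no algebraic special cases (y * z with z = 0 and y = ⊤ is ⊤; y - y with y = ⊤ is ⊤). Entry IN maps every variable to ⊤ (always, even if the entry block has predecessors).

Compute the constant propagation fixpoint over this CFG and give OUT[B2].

Converged values:
  B0:  IN=(all ⊤)  OUT=(all ⊤)
  B1:  IN=(all ⊤)  OUT=(all ⊤)
  B2:  IN=(all ⊤)  OUT={c:5, d:0; rest ⊤}
  B3:  IN={d:0; rest ⊤}  OUT={d:0; rest ⊤}
  B4:  IN={d:0; rest ⊤}  OUT={d:0; rest ⊤}
  B5:  IN=(all ⊤)  OUT={f:-4; rest ⊤}
  B6:  IN=(all ⊤)  OUT=(all ⊤)

Merge at B2: IN[B2] = OUT[B1] = {a: ⊤, b: ⊤, c: ⊤, d: ⊤, e: ⊤, f: ⊤}
Applying B2's transfer function to that IN value gives OUT[B2] (row B2 above).

Answer: {a: ⊤, b: ⊤, c: 5, d: 0, e: ⊤, f: ⊤}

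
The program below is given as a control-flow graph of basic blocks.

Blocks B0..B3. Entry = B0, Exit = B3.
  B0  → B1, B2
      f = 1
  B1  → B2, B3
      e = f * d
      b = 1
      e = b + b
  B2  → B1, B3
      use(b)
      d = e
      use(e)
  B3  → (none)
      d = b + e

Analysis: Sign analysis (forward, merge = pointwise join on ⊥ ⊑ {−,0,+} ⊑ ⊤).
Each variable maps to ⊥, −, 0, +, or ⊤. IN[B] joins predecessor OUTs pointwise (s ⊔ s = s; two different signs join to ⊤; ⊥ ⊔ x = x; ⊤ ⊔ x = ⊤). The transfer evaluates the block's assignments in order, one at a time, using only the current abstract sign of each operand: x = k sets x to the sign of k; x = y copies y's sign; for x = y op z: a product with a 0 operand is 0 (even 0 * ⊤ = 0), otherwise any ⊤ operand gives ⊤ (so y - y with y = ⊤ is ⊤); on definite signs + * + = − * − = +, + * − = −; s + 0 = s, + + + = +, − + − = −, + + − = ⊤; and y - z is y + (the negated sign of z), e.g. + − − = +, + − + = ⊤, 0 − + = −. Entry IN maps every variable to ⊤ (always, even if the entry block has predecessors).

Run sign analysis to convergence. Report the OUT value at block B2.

Answer: {a: ⊤, b: ⊤, c: ⊤, d: ⊤, e: ⊤, f: +}

Derivation:
Fixpoint table:
  B0:   IN=(all ⊤)   OUT={f:+; rest ⊤}
  B1:   IN={f:+; rest ⊤}   OUT={b:+, e:+, f:+; rest ⊤}
  B2:   IN={f:+; rest ⊤}   OUT={f:+; rest ⊤}
  B3:   IN={f:+; rest ⊤}   OUT={f:+; rest ⊤}

Merge at B2: IN[B2] = OUT[B0] ⊔ OUT[B1] = {a: ⊤, b: ⊤, c: ⊤, d: ⊤, e: ⊤, f: +}
Applying B2's transfer function to that IN value gives OUT[B2] (row B2 above).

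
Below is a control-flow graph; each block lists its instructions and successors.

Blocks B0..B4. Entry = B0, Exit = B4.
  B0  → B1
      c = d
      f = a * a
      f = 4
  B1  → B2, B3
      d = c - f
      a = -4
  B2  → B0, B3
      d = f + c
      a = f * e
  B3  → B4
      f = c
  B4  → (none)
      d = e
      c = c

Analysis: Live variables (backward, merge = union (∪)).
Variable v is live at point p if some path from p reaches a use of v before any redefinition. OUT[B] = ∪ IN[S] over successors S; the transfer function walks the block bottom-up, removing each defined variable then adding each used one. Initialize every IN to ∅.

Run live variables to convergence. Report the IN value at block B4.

Answer: {c, e}

Trace:
Converged values:
  B0:  IN={a, d, e}  OUT={c, e, f}
  B1:  IN={c, e, f}  OUT={c, e, f}
  B2:  IN={c, e, f}  OUT={a, c, d, e}
  B3:  IN={c, e}  OUT={c, e}
  B4:  IN={c, e}  OUT={}

B4 is the boundary node: OUT[B4] = {}
Applying B4's transfer function to that OUT value gives IN[B4] (row B4 above).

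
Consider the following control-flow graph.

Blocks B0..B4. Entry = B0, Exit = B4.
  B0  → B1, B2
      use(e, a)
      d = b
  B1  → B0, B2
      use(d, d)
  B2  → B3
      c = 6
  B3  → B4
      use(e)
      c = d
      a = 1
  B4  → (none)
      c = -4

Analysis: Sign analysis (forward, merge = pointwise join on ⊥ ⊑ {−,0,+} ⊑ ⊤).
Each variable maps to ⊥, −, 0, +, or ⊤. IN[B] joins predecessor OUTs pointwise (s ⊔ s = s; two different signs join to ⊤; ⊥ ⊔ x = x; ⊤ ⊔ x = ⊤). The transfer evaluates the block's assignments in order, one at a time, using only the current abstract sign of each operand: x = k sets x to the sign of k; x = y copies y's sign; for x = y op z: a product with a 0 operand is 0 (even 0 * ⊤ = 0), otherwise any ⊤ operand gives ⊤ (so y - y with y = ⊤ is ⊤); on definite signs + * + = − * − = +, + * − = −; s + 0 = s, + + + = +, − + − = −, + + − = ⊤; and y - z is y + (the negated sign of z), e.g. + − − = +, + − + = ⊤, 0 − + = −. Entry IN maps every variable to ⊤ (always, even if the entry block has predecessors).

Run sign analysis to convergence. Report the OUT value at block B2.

Answer: {a: ⊤, b: ⊤, c: +, d: ⊤, e: ⊤, f: ⊤}

Trace:
Fixpoint table:
  B0: | IN=(all ⊤) | OUT=(all ⊤)
  B1: | IN=(all ⊤) | OUT=(all ⊤)
  B2: | IN=(all ⊤) | OUT={c:+; rest ⊤}
  B3: | IN={c:+; rest ⊤} | OUT={a:+; rest ⊤}
  B4: | IN={a:+; rest ⊤} | OUT={a:+, c:-; rest ⊤}

Merge at B2: IN[B2] = OUT[B0] ⊔ OUT[B1] = {a: ⊤, b: ⊤, c: ⊤, d: ⊤, e: ⊤, f: ⊤}
Applying B2's transfer function to that IN value gives OUT[B2] (row B2 above).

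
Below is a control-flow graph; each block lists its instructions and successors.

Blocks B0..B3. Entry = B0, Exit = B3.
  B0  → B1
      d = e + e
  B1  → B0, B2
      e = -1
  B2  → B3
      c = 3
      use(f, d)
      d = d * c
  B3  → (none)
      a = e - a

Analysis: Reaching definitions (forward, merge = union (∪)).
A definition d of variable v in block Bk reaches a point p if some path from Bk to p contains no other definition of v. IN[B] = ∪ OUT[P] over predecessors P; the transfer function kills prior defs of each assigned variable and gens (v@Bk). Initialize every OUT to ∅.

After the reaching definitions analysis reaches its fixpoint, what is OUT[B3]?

Fixpoint table:
  B0: | IN={d@B0, e@B1} | OUT={d@B0, e@B1}
  B1: | IN={d@B0, e@B1} | OUT={d@B0, e@B1}
  B2: | IN={d@B0, e@B1} | OUT={c@B2, d@B2, e@B1}
  B3: | IN={c@B2, d@B2, e@B1} | OUT={a@B3, c@B2, d@B2, e@B1}

Merge at B3: IN[B3] = OUT[B2] = {c@B2, d@B2, e@B1}
Applying B3's transfer function to that IN value gives OUT[B3] (row B3 above).

Answer: {a@B3, c@B2, d@B2, e@B1}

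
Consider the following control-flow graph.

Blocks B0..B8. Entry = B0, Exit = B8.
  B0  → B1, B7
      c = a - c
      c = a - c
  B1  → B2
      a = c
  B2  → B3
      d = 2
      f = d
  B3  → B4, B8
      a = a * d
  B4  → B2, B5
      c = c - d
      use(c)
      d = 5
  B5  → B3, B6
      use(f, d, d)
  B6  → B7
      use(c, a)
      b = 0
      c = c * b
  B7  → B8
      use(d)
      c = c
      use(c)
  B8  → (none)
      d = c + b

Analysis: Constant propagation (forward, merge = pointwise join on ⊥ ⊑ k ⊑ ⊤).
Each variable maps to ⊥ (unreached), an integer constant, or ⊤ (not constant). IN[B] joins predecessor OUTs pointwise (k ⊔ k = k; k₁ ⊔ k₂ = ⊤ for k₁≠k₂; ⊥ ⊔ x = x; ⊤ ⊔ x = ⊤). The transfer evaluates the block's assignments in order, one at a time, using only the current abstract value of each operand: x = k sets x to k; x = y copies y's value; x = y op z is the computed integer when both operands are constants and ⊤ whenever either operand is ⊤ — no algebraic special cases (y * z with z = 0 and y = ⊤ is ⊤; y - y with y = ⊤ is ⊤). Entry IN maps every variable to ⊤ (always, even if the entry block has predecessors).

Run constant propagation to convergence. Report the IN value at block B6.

Fixpoint table:
  B0: | IN=(all ⊤) | OUT=(all ⊤)
  B1: | IN=(all ⊤) | OUT=(all ⊤)
  B2: | IN=(all ⊤) | OUT={d:2, f:2; rest ⊤}
  B3: | IN={f:2; rest ⊤} | OUT={f:2; rest ⊤}
  B4: | IN={f:2; rest ⊤} | OUT={d:5, f:2; rest ⊤}
  B5: | IN={d:5, f:2; rest ⊤} | OUT={d:5, f:2; rest ⊤}
  B6: | IN={d:5, f:2; rest ⊤} | OUT={b:0, d:5, f:2; rest ⊤}
  B7: | IN=(all ⊤) | OUT=(all ⊤)
  B8: | IN=(all ⊤) | OUT=(all ⊤)

Merge at B6: IN[B6] = OUT[B5] = {a: ⊤, b: ⊤, c: ⊤, d: 5, e: ⊤, f: 2}

Answer: {a: ⊤, b: ⊤, c: ⊤, d: 5, e: ⊤, f: 2}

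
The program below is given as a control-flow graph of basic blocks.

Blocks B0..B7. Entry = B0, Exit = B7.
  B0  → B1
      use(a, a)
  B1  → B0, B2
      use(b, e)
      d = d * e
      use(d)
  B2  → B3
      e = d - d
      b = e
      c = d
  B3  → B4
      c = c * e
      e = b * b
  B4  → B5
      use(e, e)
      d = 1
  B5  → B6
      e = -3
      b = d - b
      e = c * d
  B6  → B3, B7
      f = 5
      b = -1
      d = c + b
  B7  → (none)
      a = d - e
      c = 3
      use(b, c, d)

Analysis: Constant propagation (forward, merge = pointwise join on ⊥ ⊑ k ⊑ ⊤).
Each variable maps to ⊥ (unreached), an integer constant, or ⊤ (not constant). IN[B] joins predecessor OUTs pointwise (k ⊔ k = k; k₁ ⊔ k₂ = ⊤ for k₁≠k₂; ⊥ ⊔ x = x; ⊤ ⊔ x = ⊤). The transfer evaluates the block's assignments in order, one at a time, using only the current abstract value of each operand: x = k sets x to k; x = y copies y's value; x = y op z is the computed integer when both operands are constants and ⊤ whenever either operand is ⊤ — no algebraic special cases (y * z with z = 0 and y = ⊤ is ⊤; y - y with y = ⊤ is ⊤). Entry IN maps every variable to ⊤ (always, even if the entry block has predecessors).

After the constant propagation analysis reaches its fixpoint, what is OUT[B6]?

Answer: {a: ⊤, b: -1, c: ⊤, d: ⊤, e: ⊤, f: 5}

Working:
Fixpoint table:
  B0:  IN=(all ⊤)  OUT=(all ⊤)
  B1:  IN=(all ⊤)  OUT=(all ⊤)
  B2:  IN=(all ⊤)  OUT=(all ⊤)
  B3:  IN=(all ⊤)  OUT=(all ⊤)
  B4:  IN=(all ⊤)  OUT={d:1; rest ⊤}
  B5:  IN={d:1; rest ⊤}  OUT={d:1; rest ⊤}
  B6:  IN={d:1; rest ⊤}  OUT={b:-1, f:5; rest ⊤}
  B7:  IN={b:-1, f:5; rest ⊤}  OUT={b:-1, c:3, f:5; rest ⊤}

Merge at B6: IN[B6] = OUT[B5] = {a: ⊤, b: ⊤, c: ⊤, d: 1, e: ⊤, f: ⊤}
Applying B6's transfer function to that IN value gives OUT[B6] (row B6 above).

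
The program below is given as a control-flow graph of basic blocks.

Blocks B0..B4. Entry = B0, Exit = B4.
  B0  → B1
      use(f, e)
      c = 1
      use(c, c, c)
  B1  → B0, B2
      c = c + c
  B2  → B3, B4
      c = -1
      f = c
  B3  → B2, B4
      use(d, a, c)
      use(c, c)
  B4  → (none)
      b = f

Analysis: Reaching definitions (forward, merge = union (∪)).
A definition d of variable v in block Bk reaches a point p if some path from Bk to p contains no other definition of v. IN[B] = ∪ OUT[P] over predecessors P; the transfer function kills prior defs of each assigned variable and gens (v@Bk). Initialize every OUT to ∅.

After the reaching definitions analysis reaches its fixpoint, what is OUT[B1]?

Answer: {c@B1}

Derivation:
Per-block solution:
  B0:  IN={c@B1}  OUT={c@B0}
  B1:  IN={c@B0}  OUT={c@B1}
  B2:  IN={c@B1, c@B2, f@B2}  OUT={c@B2, f@B2}
  B3:  IN={c@B2, f@B2}  OUT={c@B2, f@B2}
  B4:  IN={c@B2, f@B2}  OUT={b@B4, c@B2, f@B2}

Merge at B1: IN[B1] = OUT[B0] = {c@B0}
Applying B1's transfer function to that IN value gives OUT[B1] (row B1 above).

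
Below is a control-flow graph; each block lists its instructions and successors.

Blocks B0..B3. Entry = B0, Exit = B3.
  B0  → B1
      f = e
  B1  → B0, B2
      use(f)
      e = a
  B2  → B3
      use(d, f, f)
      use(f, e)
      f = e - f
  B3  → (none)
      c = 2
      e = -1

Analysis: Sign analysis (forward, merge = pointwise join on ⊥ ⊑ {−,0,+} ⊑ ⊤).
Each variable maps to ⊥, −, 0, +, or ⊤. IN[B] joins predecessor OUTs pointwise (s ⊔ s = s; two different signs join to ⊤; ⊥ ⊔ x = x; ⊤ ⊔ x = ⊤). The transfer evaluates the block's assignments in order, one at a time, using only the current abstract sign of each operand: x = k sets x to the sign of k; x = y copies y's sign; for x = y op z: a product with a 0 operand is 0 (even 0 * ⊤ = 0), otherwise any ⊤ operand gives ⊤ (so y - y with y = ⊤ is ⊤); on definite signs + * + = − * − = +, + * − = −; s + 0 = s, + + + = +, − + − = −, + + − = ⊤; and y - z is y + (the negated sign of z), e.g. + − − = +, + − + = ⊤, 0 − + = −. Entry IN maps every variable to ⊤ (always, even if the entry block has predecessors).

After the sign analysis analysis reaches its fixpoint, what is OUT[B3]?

Answer: {a: ⊤, b: ⊤, c: +, d: ⊤, e: -, f: ⊤}

Trace:
Fixpoint table:
  B0:  IN=(all ⊤)  OUT=(all ⊤)
  B1:  IN=(all ⊤)  OUT=(all ⊤)
  B2:  IN=(all ⊤)  OUT=(all ⊤)
  B3:  IN=(all ⊤)  OUT={c:+, e:-; rest ⊤}

Merge at B3: IN[B3] = OUT[B2] = {a: ⊤, b: ⊤, c: ⊤, d: ⊤, e: ⊤, f: ⊤}
Applying B3's transfer function to that IN value gives OUT[B3] (row B3 above).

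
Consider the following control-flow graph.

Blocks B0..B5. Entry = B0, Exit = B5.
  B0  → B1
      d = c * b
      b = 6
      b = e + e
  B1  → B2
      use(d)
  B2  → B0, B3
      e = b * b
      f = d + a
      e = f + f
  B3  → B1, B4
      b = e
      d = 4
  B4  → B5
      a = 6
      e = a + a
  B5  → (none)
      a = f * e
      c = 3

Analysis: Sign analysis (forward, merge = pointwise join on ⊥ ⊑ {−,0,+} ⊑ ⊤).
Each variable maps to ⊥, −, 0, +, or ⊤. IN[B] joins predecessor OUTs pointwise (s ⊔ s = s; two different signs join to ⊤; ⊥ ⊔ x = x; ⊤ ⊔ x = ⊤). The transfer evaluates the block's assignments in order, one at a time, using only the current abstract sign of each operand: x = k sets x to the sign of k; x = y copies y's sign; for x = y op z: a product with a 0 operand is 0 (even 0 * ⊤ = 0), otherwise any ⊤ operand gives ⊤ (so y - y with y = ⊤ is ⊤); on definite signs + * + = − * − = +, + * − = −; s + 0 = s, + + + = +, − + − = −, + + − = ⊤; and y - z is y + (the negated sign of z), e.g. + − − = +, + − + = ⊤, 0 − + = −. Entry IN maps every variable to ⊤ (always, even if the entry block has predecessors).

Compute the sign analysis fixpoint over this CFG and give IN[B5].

Per-block solution:
  B0: | IN=(all ⊤) | OUT=(all ⊤)
  B1: | IN=(all ⊤) | OUT=(all ⊤)
  B2: | IN=(all ⊤) | OUT=(all ⊤)
  B3: | IN=(all ⊤) | OUT={d:+; rest ⊤}
  B4: | IN={d:+; rest ⊤} | OUT={a:+, d:+, e:+; rest ⊤}
  B5: | IN={a:+, d:+, e:+; rest ⊤} | OUT={c:+, d:+, e:+; rest ⊤}

Merge at B5: IN[B5] = OUT[B4] = {a: +, b: ⊤, c: ⊤, d: +, e: +, f: ⊤}

Answer: {a: +, b: ⊤, c: ⊤, d: +, e: +, f: ⊤}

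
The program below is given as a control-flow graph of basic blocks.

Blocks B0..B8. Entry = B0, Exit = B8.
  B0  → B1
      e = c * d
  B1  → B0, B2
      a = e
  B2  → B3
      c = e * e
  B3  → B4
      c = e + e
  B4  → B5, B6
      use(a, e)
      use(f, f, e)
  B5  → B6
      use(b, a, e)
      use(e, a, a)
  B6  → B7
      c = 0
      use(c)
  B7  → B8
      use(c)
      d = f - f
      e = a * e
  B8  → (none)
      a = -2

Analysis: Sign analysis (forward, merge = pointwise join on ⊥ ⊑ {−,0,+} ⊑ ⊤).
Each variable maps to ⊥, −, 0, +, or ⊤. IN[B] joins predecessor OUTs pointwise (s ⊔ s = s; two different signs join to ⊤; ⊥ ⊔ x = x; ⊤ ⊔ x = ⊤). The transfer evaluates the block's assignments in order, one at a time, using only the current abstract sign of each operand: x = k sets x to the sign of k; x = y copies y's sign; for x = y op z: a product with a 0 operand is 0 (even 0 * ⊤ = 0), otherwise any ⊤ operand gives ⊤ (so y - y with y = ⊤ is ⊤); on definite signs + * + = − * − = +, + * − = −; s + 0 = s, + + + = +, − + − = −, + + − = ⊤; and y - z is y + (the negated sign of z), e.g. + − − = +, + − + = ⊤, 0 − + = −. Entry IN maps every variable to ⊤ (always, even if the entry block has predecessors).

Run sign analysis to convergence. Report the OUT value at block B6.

Answer: {a: ⊤, b: ⊤, c: 0, d: ⊤, e: ⊤, f: ⊤}

Trace:
Converged values:
  B0:   IN=(all ⊤)   OUT=(all ⊤)
  B1:   IN=(all ⊤)   OUT=(all ⊤)
  B2:   IN=(all ⊤)   OUT=(all ⊤)
  B3:   IN=(all ⊤)   OUT=(all ⊤)
  B4:   IN=(all ⊤)   OUT=(all ⊤)
  B5:   IN=(all ⊤)   OUT=(all ⊤)
  B6:   IN=(all ⊤)   OUT={c:0; rest ⊤}
  B7:   IN={c:0; rest ⊤}   OUT={c:0; rest ⊤}
  B8:   IN={c:0; rest ⊤}   OUT={a:-, c:0; rest ⊤}

Merge at B6: IN[B6] = OUT[B4] ⊔ OUT[B5] = {a: ⊤, b: ⊤, c: ⊤, d: ⊤, e: ⊤, f: ⊤}
Applying B6's transfer function to that IN value gives OUT[B6] (row B6 above).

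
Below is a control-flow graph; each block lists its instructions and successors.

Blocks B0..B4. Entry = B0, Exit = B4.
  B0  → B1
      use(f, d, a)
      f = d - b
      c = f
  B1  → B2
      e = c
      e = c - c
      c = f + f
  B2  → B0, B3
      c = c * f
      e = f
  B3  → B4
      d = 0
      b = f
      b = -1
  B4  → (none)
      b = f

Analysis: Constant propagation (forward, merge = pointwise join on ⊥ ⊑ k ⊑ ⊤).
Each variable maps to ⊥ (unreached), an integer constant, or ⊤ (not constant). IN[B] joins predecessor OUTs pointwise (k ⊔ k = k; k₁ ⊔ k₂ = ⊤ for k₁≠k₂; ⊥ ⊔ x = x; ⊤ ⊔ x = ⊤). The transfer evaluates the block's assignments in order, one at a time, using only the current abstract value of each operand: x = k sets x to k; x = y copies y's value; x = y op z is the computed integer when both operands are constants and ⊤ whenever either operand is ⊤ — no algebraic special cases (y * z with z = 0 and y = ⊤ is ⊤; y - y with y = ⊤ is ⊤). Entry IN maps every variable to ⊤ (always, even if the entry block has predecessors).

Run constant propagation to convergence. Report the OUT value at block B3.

Answer: {a: ⊤, b: -1, c: ⊤, d: 0, e: ⊤, f: ⊤}

Derivation:
Fixpoint table:
  B0:   IN=(all ⊤)   OUT=(all ⊤)
  B1:   IN=(all ⊤)   OUT=(all ⊤)
  B2:   IN=(all ⊤)   OUT=(all ⊤)
  B3:   IN=(all ⊤)   OUT={b:-1, d:0; rest ⊤}
  B4:   IN={b:-1, d:0; rest ⊤}   OUT={d:0; rest ⊤}

Merge at B3: IN[B3] = OUT[B2] = {a: ⊤, b: ⊤, c: ⊤, d: ⊤, e: ⊤, f: ⊤}
Applying B3's transfer function to that IN value gives OUT[B3] (row B3 above).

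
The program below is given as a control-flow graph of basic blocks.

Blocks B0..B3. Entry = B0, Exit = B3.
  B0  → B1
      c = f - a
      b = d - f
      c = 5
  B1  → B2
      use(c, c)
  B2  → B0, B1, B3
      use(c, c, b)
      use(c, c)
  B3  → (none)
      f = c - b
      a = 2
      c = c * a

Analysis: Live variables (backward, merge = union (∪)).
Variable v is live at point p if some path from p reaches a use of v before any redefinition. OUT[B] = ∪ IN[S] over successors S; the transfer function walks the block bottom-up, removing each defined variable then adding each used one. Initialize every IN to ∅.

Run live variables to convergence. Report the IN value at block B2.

Converged values:
  B0: | IN={a, d, f} | OUT={a, b, c, d, f}
  B1: | IN={a, b, c, d, f} | OUT={a, b, c, d, f}
  B2: | IN={a, b, c, d, f} | OUT={a, b, c, d, f}
  B3: | IN={b, c} | OUT={}

Merge at B2: OUT[B2] = IN[B0] ⊔ IN[B1] ⊔ IN[B3] = {a, b, c, d, f}
Applying B2's transfer function to that OUT value gives IN[B2] (row B2 above).

Answer: {a, b, c, d, f}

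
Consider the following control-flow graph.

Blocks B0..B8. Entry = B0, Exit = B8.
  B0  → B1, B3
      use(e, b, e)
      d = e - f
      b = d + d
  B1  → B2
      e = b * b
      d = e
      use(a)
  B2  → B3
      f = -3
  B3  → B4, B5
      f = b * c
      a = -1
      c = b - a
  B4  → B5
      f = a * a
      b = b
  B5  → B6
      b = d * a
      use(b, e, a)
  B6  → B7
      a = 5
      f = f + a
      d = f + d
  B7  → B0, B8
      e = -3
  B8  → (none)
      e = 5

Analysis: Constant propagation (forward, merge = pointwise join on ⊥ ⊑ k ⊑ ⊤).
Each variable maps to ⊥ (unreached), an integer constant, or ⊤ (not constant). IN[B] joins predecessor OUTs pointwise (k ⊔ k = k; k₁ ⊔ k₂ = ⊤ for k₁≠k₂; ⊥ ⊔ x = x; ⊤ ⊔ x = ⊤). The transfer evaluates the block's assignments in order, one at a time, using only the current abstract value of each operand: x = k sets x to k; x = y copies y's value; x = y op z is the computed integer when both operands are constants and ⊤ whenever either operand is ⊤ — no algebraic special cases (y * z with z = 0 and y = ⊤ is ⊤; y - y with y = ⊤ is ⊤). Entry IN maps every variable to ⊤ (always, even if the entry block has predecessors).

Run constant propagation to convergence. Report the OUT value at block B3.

Converged values:
  B0:  IN=(all ⊤)  OUT=(all ⊤)
  B1:  IN=(all ⊤)  OUT=(all ⊤)
  B2:  IN=(all ⊤)  OUT={f:-3; rest ⊤}
  B3:  IN=(all ⊤)  OUT={a:-1; rest ⊤}
  B4:  IN={a:-1; rest ⊤}  OUT={a:-1, f:1; rest ⊤}
  B5:  IN={a:-1; rest ⊤}  OUT={a:-1; rest ⊤}
  B6:  IN={a:-1; rest ⊤}  OUT={a:5; rest ⊤}
  B7:  IN={a:5; rest ⊤}  OUT={a:5, e:-3; rest ⊤}
  B8:  IN={a:5, e:-3; rest ⊤}  OUT={a:5, e:5; rest ⊤}

Merge at B3: IN[B3] = OUT[B0] ⊔ OUT[B2] = {a: ⊤, b: ⊤, c: ⊤, d: ⊤, e: ⊤, f: ⊤}
Applying B3's transfer function to that IN value gives OUT[B3] (row B3 above).

Answer: {a: -1, b: ⊤, c: ⊤, d: ⊤, e: ⊤, f: ⊤}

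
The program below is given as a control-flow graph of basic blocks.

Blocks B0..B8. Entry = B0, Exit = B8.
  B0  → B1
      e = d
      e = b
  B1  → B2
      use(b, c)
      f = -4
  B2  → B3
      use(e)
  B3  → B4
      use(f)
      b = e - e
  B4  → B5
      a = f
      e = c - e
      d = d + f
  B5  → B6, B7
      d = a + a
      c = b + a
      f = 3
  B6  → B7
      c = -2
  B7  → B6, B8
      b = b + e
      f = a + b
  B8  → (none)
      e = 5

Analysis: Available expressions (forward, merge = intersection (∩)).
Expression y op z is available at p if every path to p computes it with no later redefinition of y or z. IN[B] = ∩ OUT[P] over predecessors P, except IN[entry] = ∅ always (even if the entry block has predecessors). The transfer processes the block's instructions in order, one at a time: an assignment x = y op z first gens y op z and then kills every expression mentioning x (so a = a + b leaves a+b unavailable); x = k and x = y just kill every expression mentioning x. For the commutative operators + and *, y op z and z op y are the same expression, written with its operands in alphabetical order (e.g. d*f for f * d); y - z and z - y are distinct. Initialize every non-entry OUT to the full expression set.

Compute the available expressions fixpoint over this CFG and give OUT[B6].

Answer: {a+a, a+b}

Working:
Fixpoint table:
  B0:  IN={}  OUT={}
  B1:  IN={}  OUT={}
  B2:  IN={}  OUT={}
  B3:  IN={}  OUT={e-e}
  B4:  IN={e-e}  OUT={}
  B5:  IN={}  OUT={a+a, a+b}
  B6:  IN={a+a, a+b}  OUT={a+a, a+b}
  B7:  IN={a+a, a+b}  OUT={a+a, a+b}
  B8:  IN={a+a, a+b}  OUT={a+a, a+b}

Merge at B6: IN[B6] = OUT[B5] ∩ OUT[B7] = {a+a, a+b}
Applying B6's transfer function to that IN value gives OUT[B6] (row B6 above).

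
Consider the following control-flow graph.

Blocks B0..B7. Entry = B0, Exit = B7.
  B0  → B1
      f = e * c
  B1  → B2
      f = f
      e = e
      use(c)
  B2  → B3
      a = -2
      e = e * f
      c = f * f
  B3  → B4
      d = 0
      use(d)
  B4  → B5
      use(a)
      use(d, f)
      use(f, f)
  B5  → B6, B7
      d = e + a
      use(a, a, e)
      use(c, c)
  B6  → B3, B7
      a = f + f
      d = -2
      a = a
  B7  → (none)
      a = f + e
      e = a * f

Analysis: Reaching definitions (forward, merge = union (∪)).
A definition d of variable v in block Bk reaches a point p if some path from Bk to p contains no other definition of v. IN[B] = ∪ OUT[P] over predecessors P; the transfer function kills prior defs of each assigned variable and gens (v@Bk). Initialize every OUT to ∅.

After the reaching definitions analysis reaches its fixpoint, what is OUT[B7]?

Answer: {a@B7, c@B2, d@B5, d@B6, e@B7, f@B1}

Trace:
Converged values:
  B0: | IN={} | OUT={f@B0}
  B1: | IN={f@B0} | OUT={e@B1, f@B1}
  B2: | IN={e@B1, f@B1} | OUT={a@B2, c@B2, e@B2, f@B1}
  B3: | IN={a@B2, a@B6, c@B2, d@B6, e@B2, f@B1} | OUT={a@B2, a@B6, c@B2, d@B3, e@B2, f@B1}
  B4: | IN={a@B2, a@B6, c@B2, d@B3, e@B2, f@B1} | OUT={a@B2, a@B6, c@B2, d@B3, e@B2, f@B1}
  B5: | IN={a@B2, a@B6, c@B2, d@B3, e@B2, f@B1} | OUT={a@B2, a@B6, c@B2, d@B5, e@B2, f@B1}
  B6: | IN={a@B2, a@B6, c@B2, d@B5, e@B2, f@B1} | OUT={a@B6, c@B2, d@B6, e@B2, f@B1}
  B7: | IN={a@B2, a@B6, c@B2, d@B5, d@B6, e@B2, f@B1} | OUT={a@B7, c@B2, d@B5, d@B6, e@B7, f@B1}

Merge at B7: IN[B7] = OUT[B5] ⊔ OUT[B6] = {a@B2, a@B6, c@B2, d@B5, d@B6, e@B2, f@B1}
Applying B7's transfer function to that IN value gives OUT[B7] (row B7 above).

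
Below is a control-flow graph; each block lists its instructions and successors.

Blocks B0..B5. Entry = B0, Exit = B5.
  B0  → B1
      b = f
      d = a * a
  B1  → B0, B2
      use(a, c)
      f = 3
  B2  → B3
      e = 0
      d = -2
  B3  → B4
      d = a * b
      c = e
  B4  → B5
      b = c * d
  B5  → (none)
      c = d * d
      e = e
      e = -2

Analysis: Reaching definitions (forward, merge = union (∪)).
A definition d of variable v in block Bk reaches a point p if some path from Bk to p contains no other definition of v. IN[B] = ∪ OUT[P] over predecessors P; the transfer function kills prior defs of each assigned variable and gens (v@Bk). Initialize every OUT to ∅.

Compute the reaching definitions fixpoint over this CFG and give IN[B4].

Converged values:
  B0:   IN={b@B0, d@B0, f@B1}   OUT={b@B0, d@B0, f@B1}
  B1:   IN={b@B0, d@B0, f@B1}   OUT={b@B0, d@B0, f@B1}
  B2:   IN={b@B0, d@B0, f@B1}   OUT={b@B0, d@B2, e@B2, f@B1}
  B3:   IN={b@B0, d@B2, e@B2, f@B1}   OUT={b@B0, c@B3, d@B3, e@B2, f@B1}
  B4:   IN={b@B0, c@B3, d@B3, e@B2, f@B1}   OUT={b@B4, c@B3, d@B3, e@B2, f@B1}
  B5:   IN={b@B4, c@B3, d@B3, e@B2, f@B1}   OUT={b@B4, c@B5, d@B3, e@B5, f@B1}

Merge at B4: IN[B4] = OUT[B3] = {b@B0, c@B3, d@B3, e@B2, f@B1}

Answer: {b@B0, c@B3, d@B3, e@B2, f@B1}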